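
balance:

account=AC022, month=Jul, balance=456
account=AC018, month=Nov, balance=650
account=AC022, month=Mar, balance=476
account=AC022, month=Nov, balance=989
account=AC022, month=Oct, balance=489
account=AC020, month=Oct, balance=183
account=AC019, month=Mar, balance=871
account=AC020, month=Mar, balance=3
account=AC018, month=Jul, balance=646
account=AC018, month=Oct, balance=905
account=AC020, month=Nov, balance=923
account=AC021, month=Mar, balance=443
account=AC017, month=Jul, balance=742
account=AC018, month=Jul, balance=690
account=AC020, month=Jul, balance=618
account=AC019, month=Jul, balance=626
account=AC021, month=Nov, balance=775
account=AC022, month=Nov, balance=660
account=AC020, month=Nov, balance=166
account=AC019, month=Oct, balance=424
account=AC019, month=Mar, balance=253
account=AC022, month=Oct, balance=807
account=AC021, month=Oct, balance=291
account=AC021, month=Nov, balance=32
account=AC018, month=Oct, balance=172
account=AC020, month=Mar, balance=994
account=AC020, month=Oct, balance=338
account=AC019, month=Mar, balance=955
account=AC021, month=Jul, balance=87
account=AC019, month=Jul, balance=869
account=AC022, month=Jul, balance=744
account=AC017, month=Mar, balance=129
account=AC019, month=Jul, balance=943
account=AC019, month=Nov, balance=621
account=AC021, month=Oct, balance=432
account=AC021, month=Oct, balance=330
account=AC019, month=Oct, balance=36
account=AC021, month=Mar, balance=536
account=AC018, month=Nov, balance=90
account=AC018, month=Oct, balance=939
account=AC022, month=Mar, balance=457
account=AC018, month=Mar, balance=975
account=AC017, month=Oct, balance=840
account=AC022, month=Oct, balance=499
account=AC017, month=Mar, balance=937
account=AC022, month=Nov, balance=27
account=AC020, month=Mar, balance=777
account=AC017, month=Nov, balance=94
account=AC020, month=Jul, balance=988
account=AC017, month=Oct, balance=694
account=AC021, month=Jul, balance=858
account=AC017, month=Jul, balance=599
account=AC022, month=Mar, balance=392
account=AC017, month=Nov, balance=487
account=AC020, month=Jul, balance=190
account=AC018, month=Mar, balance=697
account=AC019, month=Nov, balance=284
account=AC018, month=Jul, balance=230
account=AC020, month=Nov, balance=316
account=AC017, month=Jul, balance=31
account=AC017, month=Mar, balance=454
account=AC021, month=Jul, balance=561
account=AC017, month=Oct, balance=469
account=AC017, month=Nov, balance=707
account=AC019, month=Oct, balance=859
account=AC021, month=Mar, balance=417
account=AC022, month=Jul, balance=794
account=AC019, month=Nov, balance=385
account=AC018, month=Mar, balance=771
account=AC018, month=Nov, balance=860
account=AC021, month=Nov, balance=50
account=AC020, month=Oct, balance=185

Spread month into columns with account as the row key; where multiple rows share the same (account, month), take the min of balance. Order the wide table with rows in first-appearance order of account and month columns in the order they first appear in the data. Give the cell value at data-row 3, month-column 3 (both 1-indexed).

3

With rows in first-appearance order of account, row 3 is account=AC020. month columns in first-appearance order: Jul, Nov, Mar, Oct; column 3 is Mar.
Long rows with account=AC020, month=Mar: min(3, 994, 777) = 3.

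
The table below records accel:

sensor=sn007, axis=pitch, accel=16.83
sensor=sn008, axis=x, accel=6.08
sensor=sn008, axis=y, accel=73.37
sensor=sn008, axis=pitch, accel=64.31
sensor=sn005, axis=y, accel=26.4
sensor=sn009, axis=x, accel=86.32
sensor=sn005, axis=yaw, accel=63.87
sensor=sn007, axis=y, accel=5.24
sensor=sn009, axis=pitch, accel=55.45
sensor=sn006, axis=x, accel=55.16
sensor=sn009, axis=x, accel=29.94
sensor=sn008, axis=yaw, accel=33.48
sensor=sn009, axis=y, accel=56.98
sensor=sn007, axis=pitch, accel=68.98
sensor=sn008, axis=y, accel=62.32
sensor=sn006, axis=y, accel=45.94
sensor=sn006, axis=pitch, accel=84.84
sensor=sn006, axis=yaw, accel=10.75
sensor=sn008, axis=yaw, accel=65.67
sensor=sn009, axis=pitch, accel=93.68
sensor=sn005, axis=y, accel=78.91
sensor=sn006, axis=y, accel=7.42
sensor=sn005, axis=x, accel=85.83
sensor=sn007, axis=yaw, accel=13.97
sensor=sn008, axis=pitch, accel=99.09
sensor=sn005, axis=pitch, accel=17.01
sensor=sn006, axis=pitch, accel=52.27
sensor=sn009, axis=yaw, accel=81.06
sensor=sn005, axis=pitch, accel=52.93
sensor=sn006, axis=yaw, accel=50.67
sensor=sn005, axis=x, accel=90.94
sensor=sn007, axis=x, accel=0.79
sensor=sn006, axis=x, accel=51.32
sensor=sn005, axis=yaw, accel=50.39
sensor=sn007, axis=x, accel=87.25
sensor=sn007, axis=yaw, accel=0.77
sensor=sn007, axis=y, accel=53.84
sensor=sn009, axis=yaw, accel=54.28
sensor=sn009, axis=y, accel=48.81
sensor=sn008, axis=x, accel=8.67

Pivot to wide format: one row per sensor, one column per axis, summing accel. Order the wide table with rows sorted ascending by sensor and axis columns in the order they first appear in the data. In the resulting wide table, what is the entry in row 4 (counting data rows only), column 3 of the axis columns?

With rows sorted ascending by sensor, row 4 is sensor=sn008. axis columns in first-appearance order: pitch, x, y, yaw; column 3 is y.
Long rows with sensor=sn008, axis=y: 73.37 + 62.32 = 135.69.

135.69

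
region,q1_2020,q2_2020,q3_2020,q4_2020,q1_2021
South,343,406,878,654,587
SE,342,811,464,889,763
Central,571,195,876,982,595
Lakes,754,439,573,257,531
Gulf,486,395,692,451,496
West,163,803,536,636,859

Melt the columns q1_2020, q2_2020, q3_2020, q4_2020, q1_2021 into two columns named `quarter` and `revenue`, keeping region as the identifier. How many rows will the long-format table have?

6 region values × 5 melted columns = 30 rows.

30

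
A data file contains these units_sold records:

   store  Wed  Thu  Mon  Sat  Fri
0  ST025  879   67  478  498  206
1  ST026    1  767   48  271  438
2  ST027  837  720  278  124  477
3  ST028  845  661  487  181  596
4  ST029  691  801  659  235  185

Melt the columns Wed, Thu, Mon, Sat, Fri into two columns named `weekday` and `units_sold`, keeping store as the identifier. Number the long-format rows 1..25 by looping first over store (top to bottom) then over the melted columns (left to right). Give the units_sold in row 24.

25 rows total (5 × 5). Row 24: index ⌊(24-1)/5⌋ = 4 into store → ST029; (24-1) mod 5 = 3 into the melted columns → Sat.
So row 24 is (ST029, Sat, 235); units_sold = 235.

235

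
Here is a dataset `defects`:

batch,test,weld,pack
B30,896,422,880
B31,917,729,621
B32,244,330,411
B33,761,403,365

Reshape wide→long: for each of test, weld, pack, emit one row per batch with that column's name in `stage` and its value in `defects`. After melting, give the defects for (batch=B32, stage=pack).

411

Unpivoting turns each (batch, wide-column) pair into one long row.
The wide cell at row B32, column pack holds 411, so the long row (B32, pack) has defects=411.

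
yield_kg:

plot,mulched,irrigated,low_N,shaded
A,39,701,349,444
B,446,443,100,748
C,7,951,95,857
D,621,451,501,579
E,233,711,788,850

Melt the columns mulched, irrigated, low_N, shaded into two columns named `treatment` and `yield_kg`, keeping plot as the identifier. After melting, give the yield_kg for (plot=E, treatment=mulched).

233

Unpivoting turns each (plot, wide-column) pair into one long row.
The wide cell at row E, column mulched holds 233, so the long row (E, mulched) has yield_kg=233.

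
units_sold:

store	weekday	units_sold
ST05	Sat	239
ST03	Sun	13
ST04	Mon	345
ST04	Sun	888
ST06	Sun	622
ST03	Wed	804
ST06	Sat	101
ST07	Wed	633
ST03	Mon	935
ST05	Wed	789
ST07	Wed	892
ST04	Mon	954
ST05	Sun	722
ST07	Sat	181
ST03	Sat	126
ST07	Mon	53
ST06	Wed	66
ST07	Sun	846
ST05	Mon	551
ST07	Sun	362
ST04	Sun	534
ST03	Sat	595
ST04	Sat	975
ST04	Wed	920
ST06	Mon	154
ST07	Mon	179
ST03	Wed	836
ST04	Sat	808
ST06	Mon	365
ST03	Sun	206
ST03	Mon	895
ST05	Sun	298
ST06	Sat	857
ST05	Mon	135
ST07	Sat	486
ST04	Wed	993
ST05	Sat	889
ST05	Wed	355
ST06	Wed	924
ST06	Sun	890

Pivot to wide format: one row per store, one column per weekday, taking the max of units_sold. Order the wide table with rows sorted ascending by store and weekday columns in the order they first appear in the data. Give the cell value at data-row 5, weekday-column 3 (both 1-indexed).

With rows sorted ascending by store, row 5 is store=ST07. weekday columns in first-appearance order: Sat, Sun, Mon, Wed; column 3 is Mon.
Long rows with store=ST07, weekday=Mon: max(53, 179) = 179.

179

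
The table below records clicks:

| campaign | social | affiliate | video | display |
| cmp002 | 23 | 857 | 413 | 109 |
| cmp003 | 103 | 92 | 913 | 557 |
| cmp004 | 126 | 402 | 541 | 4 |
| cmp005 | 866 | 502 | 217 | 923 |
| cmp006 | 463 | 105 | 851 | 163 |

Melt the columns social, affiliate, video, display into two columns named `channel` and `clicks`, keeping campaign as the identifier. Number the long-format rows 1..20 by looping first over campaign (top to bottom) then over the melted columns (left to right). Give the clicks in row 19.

851

20 rows total (5 × 4). Row 19: index ⌊(19-1)/4⌋ = 4 into campaign → cmp006; (19-1) mod 4 = 2 into the melted columns → video.
So row 19 is (cmp006, video, 851); clicks = 851.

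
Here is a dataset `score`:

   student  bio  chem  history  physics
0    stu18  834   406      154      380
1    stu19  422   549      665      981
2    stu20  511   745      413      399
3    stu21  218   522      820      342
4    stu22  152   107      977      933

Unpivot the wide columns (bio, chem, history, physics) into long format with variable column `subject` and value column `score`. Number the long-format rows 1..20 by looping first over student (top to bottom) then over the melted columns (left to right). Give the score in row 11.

20 rows total (5 × 4). Row 11: index ⌊(11-1)/4⌋ = 2 into student → stu20; (11-1) mod 4 = 2 into the melted columns → history.
So row 11 is (stu20, history, 413); score = 413.

413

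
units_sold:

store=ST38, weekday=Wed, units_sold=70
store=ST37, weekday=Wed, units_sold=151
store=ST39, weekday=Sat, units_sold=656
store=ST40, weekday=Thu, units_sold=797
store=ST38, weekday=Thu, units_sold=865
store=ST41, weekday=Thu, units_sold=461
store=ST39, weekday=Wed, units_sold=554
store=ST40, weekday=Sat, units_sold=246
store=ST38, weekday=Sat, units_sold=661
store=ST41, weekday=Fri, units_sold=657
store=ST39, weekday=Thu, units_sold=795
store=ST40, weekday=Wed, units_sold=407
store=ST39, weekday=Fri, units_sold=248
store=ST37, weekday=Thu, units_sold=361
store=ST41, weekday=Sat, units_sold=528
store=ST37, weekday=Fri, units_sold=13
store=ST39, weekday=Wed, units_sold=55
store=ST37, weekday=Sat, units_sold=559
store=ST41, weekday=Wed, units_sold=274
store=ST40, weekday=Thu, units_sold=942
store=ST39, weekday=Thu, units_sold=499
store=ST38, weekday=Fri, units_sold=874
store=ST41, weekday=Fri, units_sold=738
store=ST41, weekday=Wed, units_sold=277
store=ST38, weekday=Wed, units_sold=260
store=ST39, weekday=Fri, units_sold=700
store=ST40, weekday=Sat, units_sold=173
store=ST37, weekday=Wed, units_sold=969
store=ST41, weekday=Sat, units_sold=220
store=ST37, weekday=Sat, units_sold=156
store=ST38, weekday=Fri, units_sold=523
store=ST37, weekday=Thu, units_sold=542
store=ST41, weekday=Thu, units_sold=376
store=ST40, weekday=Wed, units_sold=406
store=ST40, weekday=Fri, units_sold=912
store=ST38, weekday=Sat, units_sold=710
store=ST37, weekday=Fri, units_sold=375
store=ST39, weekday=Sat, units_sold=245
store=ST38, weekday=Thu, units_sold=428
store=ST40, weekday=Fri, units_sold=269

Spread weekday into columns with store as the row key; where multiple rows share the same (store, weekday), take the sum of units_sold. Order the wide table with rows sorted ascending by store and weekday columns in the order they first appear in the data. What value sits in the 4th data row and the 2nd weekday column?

With rows sorted ascending by store, row 4 is store=ST40. weekday columns in first-appearance order: Wed, Sat, Thu, Fri; column 2 is Sat.
Long rows with store=ST40, weekday=Sat: 246 + 173 = 419.

419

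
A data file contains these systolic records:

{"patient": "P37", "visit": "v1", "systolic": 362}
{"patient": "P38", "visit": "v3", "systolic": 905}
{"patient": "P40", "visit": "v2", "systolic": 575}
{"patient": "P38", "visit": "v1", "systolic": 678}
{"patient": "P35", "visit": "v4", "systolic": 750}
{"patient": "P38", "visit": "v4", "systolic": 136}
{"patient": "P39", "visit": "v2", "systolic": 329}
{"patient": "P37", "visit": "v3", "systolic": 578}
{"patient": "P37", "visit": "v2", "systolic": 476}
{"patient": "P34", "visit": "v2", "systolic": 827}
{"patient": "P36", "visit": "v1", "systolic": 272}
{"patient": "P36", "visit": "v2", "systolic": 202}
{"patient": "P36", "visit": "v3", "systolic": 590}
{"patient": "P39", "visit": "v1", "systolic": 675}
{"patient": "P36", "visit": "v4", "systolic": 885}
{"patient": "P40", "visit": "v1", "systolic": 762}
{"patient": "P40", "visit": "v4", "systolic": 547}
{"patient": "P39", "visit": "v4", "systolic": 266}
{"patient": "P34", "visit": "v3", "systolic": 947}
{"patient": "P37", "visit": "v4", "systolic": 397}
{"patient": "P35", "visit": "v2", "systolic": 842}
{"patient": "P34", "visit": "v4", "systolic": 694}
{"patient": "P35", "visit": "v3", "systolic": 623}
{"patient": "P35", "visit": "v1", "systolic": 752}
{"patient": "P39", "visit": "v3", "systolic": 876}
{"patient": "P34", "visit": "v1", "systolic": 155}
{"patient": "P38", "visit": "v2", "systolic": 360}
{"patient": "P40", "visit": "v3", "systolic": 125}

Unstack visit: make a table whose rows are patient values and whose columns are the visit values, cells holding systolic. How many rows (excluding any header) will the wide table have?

7 distinct patient values → 7 rows.

7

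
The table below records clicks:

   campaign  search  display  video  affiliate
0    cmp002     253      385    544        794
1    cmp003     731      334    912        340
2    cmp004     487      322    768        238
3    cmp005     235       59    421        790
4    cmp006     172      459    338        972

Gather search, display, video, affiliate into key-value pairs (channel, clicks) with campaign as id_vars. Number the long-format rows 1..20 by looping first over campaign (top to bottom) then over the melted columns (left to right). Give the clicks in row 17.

172

20 rows total (5 × 4). Row 17: index ⌊(17-1)/4⌋ = 4 into campaign → cmp006; (17-1) mod 4 = 0 into the melted columns → search.
So row 17 is (cmp006, search, 172); clicks = 172.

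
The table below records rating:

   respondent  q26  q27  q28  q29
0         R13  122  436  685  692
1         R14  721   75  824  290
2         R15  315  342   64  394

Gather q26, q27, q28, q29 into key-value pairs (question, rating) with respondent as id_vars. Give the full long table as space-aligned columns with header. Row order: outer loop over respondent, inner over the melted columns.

respondent  question  rating
R13         q26       122   
R13         q27       436   
R13         q28       685   
R13         q29       692   
R14         q26       721   
R14         q27       75    
R14         q28       824   
R14         q29       290   
R15         q26       315   
R15         q27       342   
R15         q28       64    
R15         q29       394   

Each (respondent, column) pair becomes one row: 3 × 4 = 12 rows.
For example, (R13, q26) → rating=122.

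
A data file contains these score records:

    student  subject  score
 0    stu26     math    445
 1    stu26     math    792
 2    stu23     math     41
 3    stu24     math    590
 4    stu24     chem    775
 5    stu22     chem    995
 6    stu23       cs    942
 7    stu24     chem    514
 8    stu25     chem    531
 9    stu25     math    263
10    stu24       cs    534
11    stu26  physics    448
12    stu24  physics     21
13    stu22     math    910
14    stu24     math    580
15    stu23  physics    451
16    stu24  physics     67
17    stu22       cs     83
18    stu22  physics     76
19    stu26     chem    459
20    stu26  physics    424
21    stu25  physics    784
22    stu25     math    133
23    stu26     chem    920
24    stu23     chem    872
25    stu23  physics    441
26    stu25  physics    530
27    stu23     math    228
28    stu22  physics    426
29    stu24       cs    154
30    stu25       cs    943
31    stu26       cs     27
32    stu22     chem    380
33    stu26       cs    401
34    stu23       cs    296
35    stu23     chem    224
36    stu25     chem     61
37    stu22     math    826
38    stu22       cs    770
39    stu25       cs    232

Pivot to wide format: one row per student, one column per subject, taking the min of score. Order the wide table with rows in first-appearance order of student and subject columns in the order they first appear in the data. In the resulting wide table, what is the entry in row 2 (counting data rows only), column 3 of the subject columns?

With rows in first-appearance order of student, row 2 is student=stu23. subject columns in first-appearance order: math, chem, cs, physics; column 3 is cs.
Long rows with student=stu23, subject=cs: min(942, 296) = 296.

296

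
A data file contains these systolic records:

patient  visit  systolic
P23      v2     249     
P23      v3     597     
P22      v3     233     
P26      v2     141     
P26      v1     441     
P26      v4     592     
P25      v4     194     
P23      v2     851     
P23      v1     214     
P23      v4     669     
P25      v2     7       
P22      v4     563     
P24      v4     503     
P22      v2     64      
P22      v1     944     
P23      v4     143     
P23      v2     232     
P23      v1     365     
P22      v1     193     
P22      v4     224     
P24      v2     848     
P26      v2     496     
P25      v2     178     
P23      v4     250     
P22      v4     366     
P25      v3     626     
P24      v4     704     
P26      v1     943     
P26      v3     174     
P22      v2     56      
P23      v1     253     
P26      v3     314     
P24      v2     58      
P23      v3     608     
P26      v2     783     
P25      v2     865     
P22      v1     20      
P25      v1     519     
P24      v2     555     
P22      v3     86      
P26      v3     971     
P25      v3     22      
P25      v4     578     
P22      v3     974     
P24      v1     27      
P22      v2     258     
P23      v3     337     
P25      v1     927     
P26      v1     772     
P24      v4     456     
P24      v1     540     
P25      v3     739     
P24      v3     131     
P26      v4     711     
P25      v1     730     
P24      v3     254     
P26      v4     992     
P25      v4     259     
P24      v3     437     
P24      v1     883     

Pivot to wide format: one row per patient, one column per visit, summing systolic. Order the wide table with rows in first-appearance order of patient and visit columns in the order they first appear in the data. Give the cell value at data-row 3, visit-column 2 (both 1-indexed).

With rows in first-appearance order of patient, row 3 is patient=P26. visit columns in first-appearance order: v2, v3, v1, v4; column 2 is v3.
Long rows with patient=P26, visit=v3: 174 + 314 + 971 = 1459.

1459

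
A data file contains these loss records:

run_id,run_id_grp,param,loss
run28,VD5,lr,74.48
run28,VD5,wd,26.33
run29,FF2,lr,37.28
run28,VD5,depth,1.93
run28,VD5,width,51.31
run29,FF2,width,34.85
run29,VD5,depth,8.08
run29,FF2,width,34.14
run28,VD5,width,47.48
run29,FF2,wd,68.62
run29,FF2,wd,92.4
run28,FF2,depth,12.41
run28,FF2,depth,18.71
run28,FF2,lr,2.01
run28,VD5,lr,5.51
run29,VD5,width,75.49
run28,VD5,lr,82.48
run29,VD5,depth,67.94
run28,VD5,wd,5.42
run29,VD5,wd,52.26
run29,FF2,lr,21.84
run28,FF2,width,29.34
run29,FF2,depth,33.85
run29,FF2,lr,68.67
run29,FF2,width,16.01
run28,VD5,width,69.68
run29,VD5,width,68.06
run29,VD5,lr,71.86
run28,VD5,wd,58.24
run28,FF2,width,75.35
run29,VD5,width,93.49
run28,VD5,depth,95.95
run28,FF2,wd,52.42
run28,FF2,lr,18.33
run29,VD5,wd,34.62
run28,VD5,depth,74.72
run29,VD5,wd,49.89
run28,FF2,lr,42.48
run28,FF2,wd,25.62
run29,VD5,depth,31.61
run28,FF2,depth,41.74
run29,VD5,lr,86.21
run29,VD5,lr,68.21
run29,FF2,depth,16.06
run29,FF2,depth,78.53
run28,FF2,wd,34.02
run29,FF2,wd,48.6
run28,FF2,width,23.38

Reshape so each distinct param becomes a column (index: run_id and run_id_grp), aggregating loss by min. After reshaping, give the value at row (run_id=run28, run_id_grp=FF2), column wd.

Rows with run_id=run28, run_id_grp=FF2 and param=wd: loss values are 52.42, 25.62, 34.02.
min(52.42, 25.62, 34.02) = 25.62.

25.62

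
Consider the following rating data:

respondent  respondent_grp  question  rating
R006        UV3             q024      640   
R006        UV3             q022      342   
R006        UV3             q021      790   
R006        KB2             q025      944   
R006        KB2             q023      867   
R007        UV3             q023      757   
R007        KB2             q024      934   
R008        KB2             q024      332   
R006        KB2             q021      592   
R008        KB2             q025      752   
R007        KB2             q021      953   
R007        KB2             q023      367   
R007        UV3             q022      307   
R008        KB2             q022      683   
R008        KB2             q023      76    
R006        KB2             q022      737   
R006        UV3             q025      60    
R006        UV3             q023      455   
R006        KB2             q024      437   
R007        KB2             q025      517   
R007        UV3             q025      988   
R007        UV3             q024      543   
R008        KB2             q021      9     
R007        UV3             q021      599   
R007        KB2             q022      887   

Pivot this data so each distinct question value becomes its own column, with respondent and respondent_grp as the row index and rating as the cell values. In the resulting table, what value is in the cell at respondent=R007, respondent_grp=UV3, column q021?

599

Wide layout: rows indexed by respondent and respondent_grp, columns are the 5 distinct question values (q024, q022, q021, q025, q023).
Cell (respondent=R007, respondent_grp=UV3, question=q021) draws from the long row where respondent=R007, respondent_grp=UV3 and question=q021, which has rating=599.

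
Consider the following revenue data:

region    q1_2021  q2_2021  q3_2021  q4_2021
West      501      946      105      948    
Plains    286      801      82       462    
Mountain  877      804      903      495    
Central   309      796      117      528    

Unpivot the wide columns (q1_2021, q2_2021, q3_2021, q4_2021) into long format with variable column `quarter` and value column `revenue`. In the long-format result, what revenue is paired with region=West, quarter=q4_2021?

948

Unpivoting turns each (region, wide-column) pair into one long row.
The wide cell at row West, column q4_2021 holds 948, so the long row (West, q4_2021) has revenue=948.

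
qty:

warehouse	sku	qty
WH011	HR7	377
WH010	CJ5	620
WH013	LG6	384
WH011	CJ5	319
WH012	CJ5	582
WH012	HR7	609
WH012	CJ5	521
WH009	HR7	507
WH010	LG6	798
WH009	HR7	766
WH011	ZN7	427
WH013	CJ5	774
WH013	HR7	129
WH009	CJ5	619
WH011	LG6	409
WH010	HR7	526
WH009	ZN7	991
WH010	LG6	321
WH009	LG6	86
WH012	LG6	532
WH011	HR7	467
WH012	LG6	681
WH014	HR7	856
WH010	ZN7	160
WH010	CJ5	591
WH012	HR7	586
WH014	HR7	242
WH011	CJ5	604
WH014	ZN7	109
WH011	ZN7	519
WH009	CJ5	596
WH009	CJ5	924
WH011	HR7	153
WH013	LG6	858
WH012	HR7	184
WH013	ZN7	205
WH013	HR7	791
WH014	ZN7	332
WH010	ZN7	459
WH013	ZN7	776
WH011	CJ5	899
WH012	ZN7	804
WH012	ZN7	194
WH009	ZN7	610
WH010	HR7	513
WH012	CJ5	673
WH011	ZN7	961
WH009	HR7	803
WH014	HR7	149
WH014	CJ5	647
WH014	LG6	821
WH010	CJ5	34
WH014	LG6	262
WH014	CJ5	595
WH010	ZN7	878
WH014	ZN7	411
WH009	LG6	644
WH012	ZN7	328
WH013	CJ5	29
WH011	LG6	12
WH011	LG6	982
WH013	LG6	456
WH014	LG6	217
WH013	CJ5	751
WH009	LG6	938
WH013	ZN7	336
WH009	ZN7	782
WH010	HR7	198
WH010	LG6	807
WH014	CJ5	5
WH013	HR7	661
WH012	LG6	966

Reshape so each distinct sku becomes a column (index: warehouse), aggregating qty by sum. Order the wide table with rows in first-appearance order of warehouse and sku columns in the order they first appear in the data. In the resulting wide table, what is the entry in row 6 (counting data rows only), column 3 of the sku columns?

1300

With rows in first-appearance order of warehouse, row 6 is warehouse=WH014. sku columns in first-appearance order: HR7, CJ5, LG6, ZN7; column 3 is LG6.
Long rows with warehouse=WH014, sku=LG6: 821 + 262 + 217 = 1300.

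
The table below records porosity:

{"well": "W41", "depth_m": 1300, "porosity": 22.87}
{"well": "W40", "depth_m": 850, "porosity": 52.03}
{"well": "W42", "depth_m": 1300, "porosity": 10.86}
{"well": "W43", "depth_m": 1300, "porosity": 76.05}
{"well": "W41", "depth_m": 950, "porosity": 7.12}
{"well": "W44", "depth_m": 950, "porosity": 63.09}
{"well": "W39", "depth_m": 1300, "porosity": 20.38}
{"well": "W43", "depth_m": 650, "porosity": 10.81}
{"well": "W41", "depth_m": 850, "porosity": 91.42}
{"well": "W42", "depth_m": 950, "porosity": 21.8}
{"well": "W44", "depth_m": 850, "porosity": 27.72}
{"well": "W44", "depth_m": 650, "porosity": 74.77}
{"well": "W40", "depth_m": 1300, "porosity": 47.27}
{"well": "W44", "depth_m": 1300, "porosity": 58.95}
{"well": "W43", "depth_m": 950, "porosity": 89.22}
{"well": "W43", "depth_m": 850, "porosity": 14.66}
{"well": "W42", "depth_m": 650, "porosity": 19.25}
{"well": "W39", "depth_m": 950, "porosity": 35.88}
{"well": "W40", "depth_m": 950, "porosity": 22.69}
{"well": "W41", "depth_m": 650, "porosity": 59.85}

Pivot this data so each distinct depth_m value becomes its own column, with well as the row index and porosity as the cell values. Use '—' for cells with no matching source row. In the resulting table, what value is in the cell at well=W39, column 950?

The long row with well=W39, depth_m=950 has porosity=35.88.

35.88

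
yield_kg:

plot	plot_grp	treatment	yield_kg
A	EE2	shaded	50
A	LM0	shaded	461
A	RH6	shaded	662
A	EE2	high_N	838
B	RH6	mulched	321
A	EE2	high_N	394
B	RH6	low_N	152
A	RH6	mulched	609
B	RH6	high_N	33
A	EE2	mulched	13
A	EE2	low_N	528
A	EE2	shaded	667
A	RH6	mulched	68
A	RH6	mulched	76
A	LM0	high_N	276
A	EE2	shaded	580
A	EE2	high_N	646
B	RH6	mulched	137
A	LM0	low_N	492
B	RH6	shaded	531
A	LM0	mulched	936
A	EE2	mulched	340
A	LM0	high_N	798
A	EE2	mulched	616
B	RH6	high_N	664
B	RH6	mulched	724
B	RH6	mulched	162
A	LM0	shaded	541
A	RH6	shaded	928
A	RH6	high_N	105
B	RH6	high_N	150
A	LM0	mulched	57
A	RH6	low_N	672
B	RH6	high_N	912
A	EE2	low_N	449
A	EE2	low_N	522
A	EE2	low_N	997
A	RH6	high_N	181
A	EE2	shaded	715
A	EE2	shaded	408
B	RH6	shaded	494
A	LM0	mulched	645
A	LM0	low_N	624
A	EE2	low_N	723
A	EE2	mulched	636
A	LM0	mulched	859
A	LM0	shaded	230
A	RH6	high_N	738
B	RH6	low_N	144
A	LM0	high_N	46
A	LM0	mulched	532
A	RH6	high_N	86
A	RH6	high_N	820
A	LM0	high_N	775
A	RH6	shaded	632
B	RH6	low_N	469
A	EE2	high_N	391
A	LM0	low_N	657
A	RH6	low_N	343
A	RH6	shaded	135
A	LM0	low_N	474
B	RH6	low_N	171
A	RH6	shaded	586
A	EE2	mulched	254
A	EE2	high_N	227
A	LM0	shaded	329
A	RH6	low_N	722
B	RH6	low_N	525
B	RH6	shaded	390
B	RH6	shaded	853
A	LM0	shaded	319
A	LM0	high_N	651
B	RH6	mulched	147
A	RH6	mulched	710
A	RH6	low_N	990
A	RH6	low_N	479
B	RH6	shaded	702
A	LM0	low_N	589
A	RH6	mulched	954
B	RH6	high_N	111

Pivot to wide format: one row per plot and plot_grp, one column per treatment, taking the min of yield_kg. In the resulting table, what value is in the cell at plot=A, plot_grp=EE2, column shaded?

50

Rows with plot=A, plot_grp=EE2 and treatment=shaded: yield_kg values are 50, 667, 580, 715, 408.
min(50, 667, 580, 715, 408) = 50.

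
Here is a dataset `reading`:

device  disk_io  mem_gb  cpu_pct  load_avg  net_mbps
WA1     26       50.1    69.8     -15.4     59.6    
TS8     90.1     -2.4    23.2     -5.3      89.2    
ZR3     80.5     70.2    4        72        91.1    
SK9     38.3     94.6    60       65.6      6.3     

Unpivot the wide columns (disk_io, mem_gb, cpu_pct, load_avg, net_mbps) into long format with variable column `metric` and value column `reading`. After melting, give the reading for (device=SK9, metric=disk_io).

Unpivoting turns each (device, wide-column) pair into one long row.
The wide cell at row SK9, column disk_io holds 38.3, so the long row (SK9, disk_io) has reading=38.3.

38.3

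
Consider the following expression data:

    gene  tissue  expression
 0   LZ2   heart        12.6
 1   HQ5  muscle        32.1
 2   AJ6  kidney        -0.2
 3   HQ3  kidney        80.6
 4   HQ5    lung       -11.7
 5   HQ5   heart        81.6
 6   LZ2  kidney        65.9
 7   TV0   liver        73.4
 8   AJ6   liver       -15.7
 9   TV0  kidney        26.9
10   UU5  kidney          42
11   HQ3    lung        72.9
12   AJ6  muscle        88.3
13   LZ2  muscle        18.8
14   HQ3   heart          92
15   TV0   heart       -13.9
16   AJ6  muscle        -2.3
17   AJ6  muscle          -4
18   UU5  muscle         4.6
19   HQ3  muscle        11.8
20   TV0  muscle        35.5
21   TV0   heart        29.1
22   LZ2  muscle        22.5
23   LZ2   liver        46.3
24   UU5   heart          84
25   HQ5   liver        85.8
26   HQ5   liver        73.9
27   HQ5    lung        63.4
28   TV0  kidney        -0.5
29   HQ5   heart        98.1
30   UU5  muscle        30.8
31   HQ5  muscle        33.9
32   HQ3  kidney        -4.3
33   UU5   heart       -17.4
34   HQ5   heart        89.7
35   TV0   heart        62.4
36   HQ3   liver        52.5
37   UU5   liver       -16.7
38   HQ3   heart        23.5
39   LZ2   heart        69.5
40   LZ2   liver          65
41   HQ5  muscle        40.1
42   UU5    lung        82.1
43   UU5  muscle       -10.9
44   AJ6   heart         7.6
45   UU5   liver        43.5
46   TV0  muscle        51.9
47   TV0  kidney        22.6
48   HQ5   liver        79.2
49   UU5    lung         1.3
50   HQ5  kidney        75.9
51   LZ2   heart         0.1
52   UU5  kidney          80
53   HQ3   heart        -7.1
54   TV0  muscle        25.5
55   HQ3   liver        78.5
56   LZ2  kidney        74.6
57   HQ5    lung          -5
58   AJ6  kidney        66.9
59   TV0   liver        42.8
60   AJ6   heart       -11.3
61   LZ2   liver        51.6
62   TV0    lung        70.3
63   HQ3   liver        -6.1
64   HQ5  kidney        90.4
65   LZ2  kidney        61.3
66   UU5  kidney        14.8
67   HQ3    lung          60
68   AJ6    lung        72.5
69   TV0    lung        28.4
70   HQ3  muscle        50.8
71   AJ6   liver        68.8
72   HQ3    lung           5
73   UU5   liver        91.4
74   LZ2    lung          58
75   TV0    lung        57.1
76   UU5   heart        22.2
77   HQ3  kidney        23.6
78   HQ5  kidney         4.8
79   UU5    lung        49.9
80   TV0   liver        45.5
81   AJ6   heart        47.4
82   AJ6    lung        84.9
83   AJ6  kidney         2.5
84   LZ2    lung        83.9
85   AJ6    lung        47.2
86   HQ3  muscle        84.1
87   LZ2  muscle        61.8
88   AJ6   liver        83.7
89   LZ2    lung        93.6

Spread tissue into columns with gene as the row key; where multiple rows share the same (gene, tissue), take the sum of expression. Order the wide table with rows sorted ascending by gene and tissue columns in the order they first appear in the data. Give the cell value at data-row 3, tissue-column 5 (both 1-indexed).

238.9

With rows sorted ascending by gene, row 3 is gene=HQ5. tissue columns in first-appearance order: heart, muscle, kidney, lung, liver; column 5 is liver.
Long rows with gene=HQ5, tissue=liver: 85.8 + 73.9 + 79.2 = 238.9.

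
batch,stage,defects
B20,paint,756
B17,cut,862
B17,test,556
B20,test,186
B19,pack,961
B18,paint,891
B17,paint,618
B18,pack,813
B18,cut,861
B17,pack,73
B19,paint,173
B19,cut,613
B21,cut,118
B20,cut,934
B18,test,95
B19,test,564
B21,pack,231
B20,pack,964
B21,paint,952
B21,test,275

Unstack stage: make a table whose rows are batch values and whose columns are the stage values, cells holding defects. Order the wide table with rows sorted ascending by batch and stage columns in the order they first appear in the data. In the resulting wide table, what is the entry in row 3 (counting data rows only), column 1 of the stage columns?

With rows sorted ascending by batch, row 3 is batch=B19. stage columns in first-appearance order: paint, cut, test, pack; column 1 is paint.
Long rows with batch=B19, stage=paint: defects = 173.

173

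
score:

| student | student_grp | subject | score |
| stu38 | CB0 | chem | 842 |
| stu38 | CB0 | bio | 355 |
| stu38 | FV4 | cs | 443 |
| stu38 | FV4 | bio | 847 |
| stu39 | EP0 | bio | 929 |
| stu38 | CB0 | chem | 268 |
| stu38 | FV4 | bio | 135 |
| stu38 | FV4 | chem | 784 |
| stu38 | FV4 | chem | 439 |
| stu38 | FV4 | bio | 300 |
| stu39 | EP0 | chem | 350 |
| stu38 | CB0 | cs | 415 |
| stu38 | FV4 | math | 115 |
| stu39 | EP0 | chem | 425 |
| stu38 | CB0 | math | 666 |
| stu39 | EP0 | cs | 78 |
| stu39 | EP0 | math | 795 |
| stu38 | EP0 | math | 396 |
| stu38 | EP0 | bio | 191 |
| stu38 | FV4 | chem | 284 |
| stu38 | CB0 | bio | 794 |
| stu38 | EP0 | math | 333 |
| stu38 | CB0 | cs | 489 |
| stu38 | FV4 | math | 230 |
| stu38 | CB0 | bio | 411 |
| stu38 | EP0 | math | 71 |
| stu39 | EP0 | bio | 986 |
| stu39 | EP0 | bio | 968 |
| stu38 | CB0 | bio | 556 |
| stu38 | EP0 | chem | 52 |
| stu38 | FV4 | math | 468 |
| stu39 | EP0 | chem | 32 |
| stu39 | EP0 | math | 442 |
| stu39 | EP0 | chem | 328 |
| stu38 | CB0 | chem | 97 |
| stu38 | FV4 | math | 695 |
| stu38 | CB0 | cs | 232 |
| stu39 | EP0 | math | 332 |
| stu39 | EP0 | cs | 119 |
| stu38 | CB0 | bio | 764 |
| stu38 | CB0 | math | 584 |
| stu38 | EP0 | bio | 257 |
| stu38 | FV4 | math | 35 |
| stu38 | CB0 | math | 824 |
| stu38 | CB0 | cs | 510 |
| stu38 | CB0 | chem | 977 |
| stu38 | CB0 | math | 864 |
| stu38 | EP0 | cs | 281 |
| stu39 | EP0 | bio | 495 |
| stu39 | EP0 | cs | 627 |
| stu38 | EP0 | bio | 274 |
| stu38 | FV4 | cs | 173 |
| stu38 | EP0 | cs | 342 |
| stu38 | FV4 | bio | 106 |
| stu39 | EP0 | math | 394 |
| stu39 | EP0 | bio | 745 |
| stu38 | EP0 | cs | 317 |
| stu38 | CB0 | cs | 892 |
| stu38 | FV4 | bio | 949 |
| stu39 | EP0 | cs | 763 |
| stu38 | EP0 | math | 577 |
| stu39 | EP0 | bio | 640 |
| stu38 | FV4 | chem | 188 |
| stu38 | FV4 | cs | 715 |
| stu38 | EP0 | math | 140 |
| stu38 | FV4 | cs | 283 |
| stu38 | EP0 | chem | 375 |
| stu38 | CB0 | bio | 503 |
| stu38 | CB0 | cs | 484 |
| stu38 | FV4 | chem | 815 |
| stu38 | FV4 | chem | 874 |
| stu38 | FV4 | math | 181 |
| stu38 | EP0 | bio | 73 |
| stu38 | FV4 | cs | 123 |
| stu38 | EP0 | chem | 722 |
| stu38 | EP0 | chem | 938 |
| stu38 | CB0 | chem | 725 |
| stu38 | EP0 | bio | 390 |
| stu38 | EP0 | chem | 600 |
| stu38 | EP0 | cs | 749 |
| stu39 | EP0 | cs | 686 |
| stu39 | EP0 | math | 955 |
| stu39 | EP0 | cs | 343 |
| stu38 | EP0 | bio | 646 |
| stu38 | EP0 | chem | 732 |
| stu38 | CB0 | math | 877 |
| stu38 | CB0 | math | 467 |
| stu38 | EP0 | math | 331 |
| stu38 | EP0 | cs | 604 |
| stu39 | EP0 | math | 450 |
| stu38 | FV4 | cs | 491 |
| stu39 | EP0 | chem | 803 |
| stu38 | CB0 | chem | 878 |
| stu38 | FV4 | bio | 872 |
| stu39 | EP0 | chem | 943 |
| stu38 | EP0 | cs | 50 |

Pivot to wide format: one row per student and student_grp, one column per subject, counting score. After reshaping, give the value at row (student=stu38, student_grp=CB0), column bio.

6

Rows with student=stu38, student_grp=CB0 and subject=bio: score values are 355, 794, 411, 556, 764, 503.
6 rows match — count = 6.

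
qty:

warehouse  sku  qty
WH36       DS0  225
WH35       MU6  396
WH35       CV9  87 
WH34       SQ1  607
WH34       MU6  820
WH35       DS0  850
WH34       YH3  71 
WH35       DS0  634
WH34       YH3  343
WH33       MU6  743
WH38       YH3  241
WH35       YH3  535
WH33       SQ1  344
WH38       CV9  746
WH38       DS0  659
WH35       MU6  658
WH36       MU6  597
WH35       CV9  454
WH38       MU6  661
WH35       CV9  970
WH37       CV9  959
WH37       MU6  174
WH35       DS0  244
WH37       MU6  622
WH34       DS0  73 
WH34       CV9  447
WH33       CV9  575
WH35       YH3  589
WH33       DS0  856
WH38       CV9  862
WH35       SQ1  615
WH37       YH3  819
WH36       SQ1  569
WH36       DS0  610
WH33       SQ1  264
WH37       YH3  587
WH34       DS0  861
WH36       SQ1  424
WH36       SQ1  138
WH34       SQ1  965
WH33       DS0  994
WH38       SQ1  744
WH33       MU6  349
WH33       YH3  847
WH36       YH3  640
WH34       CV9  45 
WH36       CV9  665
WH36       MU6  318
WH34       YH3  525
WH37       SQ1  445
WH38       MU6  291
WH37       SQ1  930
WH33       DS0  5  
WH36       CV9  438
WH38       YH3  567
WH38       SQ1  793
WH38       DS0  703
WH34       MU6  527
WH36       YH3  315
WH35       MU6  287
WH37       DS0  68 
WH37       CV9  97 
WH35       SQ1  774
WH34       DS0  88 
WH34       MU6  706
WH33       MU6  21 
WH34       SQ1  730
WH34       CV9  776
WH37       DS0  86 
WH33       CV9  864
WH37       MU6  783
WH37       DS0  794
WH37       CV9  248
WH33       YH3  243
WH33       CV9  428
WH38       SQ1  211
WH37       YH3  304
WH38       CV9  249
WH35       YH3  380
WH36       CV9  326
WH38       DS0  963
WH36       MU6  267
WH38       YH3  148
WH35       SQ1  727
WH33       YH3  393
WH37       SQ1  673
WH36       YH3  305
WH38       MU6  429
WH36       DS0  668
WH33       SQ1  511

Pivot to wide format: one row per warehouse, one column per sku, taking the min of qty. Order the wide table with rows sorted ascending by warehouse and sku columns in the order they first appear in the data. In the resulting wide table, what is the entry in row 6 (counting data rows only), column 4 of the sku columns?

With rows sorted ascending by warehouse, row 6 is warehouse=WH38. sku columns in first-appearance order: DS0, MU6, CV9, SQ1, YH3; column 4 is SQ1.
Long rows with warehouse=WH38, sku=SQ1: min(744, 793, 211) = 211.

211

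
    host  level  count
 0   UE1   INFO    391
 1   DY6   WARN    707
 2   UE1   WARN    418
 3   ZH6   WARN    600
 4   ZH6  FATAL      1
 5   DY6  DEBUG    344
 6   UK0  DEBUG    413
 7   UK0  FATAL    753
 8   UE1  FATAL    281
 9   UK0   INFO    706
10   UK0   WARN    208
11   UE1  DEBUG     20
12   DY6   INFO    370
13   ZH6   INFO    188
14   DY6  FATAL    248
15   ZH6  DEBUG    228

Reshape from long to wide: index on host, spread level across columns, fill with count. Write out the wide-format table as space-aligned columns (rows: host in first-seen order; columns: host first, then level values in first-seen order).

Columns: host plus the 4 distinct level values (INFO, WARN, FATAL, DEBUG).
For example, row UE1 column INFO takes count=391 from the long row (UE1, INFO).

host  INFO  WARN  FATAL  DEBUG
UE1   391   418   281    20   
DY6   370   707   248    344  
ZH6   188   600   1      228  
UK0   706   208   753    413  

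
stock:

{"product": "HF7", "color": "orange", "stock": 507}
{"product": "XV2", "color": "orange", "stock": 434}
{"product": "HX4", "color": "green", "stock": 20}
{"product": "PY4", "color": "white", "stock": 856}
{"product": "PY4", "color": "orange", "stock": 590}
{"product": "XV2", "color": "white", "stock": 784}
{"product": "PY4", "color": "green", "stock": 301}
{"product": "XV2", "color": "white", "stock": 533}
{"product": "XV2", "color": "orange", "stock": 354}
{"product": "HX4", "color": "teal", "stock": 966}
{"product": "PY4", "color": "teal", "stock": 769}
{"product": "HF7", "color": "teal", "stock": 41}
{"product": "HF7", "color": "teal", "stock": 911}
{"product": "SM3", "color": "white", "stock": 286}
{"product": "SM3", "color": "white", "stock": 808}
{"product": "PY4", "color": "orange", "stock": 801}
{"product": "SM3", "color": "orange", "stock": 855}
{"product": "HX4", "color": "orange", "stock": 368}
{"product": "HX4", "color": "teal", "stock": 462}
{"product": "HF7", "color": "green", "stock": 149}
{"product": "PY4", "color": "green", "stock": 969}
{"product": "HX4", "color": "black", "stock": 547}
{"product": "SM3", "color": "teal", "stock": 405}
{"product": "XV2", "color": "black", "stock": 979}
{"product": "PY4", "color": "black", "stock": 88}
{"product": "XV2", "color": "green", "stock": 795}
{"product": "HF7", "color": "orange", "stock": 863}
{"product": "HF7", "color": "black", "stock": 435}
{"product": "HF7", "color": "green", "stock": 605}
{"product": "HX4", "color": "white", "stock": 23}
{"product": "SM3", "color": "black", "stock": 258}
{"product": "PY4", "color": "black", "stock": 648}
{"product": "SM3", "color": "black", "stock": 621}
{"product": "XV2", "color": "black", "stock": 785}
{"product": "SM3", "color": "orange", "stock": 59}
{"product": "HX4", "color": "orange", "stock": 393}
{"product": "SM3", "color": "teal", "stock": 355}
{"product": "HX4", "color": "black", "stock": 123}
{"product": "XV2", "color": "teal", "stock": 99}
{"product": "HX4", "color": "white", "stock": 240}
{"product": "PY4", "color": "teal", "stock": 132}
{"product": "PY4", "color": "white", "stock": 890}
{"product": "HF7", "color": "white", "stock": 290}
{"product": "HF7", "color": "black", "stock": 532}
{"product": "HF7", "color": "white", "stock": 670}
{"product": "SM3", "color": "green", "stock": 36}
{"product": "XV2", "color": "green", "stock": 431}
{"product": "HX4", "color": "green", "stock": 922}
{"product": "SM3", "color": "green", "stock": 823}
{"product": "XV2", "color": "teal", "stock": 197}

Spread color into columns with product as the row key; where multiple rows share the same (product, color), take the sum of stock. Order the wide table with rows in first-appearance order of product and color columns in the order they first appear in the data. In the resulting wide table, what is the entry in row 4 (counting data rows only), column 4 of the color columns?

901

With rows in first-appearance order of product, row 4 is product=PY4. color columns in first-appearance order: orange, green, white, teal, black; column 4 is teal.
Long rows with product=PY4, color=teal: 769 + 132 = 901.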